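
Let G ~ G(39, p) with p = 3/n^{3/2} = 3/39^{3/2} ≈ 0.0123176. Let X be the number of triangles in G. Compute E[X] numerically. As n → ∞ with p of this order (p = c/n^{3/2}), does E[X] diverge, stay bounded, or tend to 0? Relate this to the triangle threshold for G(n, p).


Number of potential triangles: C(39, 3) = 9139.
Each occurs with probability p³ ≈ (0.0123176)³ ≈ 1.86884392e-06.
By linearity: E[X] = C(39, 3)·p³ ≈ 9139 · 1.86884392e-06 ≈ 0.017079.
Since α = 3/2 > 1, p = c/n^{3/2} = o(1/n) is below the triangle threshold p ~ 1/n. Asymptotically E[X] ~ (c³/6)·n^{3(1−α)} = (3³/6)·n^{-1.5} → 0, so by Markov's inequality G has no triangles w.h.p.

E[X] ≈ 0.017079; in regime p = Θ(1/n^{3/2}) E[X] tends to 0 (below the triangle threshold p ~ 1/n).


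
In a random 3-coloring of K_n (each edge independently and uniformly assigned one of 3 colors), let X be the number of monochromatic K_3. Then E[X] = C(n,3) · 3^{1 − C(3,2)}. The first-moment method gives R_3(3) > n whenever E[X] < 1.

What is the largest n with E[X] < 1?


We need C(n, 3) · 3^{1 − 3} < 1, i.e. C(n, 3) < 3^{3 − 1} = 9.
Check values of n near the boundary:
  n = 3: C(3, 3) = 1; 1 < 9? YES
  n = 4: C(4, 3) = 4; 4 < 9? YES
  n = 5: C(5, 3) = 10; 10 < 9? NO
  n = 6: C(6, 3) = 20; 20 < 9? NO
  n = 7: C(7, 3) = 35; 35 < 9? NO
The largest n with C(n, 3) < 9 is n = 4 (where E[X] = 4/9 ≈ 0.4444). Hence R_3(3) > 4, i.e. R_3(3) ≥ 5.

Largest n = 4; hence R_3(3) > 4.


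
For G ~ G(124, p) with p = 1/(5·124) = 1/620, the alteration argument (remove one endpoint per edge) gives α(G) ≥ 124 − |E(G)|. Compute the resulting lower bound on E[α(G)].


E[|E(G)|] = C(124, 2)·p = 7626 · (1/620) = 123/10.
E[α(G)] ≥ n − E[|E(G)|] = 124 − 123/10 = 1117/10.
Numerically: ≈ 111.700.
(This is only a lower bound; the true E[α(G)] may be larger.)

E[α(G)] ≥ 1117/10 ≈ 111.700.


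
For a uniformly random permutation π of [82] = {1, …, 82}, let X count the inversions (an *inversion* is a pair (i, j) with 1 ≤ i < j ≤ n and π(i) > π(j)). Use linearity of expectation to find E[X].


Write X = Σ X_I over the C(82, 2) = 3321 pairs i < j, with X_I the indicator of one inversion.
There are 3321 indicators.
For each fixed pair i < j, the values π(i) and π(j) are two distinct elements of {1, …, 82} in uniformly random order; by symmetry P[π(i) > π(j)] = 1/2.
By linearity: E[X] = 3321 · (1/2) = C(82, 2) · (1/2) = 3321/2 = 3321/2 ≈ 1660.500000.

E[X] = 3321/2 = 1660.500000.


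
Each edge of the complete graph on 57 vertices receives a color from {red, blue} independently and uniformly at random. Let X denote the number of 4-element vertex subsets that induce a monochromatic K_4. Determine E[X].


Let X = Σ_S X_S over the C(57, 4) = 395010 subsets S of size 4, where X_S = 1 if the K_4 on S is monochromatic.
For a fixed S, the K_4 on S has C(4, 2) = 6 edges. P[all 6 edges red] = (1/2)^6, and likewise for blue, so P[monochromatic] = 2·(1/2)^6 = 2^{1 − 6} = 1/32.
By linearity: E[X] = C(57, 4) · 2^{1 − 6} = 395010 · 1/32 = 197505/16.
Numerically: E[X] ≈ 12344.06250.

E[X] = C(57,4)·2^(1−C(4,2)) = 197505/16 ≈ 12344.06250.


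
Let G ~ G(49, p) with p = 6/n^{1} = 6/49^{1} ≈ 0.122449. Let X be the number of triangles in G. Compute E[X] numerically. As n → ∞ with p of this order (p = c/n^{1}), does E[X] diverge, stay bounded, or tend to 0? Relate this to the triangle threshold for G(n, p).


Number of potential triangles: C(49, 3) = 18424.
Each occurs with probability p³ ≈ (0.122449)³ ≈ 1.83596971e-03.
By linearity: E[X] = C(49, 3)·p³ ≈ 18424 · 1.83596971e-03 ≈ 33.825906.
Here α = 1, so p = 6/n is exactly at the triangle threshold p ~ 1/n. Asymptotically E[X] → c³/6 = 6³/6 = 36 ≈ 36.000000, a bounded constant. In this regime the triangle count is asymptotically Poisson(c³/6).

E[X] ≈ 33.825906; in regime p = Θ(1/n^{1}) E[X] stays bounded (at the triangle threshold p ~ 1/n).


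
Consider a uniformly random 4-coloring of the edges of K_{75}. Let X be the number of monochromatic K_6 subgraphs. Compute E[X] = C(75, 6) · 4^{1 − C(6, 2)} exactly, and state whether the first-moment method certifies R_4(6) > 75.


E[X] = C(75, 6) · 4^{1 − 15} = 201359550 · 4^{−14} = 201359550/268435456.
As a reduced fraction: E[X] = 100679775/134217728 ≈ 0.7501.
Is E[X] < 1? YES.
Since E[X] < 1, there exists a 4-coloring of K_{75} with no monochromatic K_6; hence R_4(6) > 75.

E[X] = 100679775/134217728 ≈ 0.7501; E[X] < 1, so R_4(6) > 75.


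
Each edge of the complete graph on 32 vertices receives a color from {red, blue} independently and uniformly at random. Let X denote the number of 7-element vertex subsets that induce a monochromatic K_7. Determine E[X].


Let X = Σ_S X_S over the C(32, 7) = 3365856 subsets S of size 7, where X_S = 1 if the K_7 on S is monochromatic.
For a fixed S, the K_7 on S has C(7, 2) = 21 edges. P[all 21 edges red] = (1/2)^21, and likewise for blue, so P[monochromatic] = 2·(1/2)^21 = 2^{1 − 21} = 1/1048576.
By linearity: E[X] = C(32, 7) · 2^{1 − 21} = 3365856 · 1/1048576 = 105183/32768.
Numerically: E[X] ≈ 3.209930.

E[X] = C(32,7)·2^(1−C(7,2)) = 105183/32768 ≈ 3.209930.


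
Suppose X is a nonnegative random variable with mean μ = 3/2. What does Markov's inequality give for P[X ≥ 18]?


μ = E[X] = 3/2, a = 18.
Markov: P[X ≥ 18] ≤ μ/a = (3/2)/18 = 1/12.
Numerically: ≈ 0.08333.
(Since a = 18 > μ = 1.50000, the bound 1/12 is < 1 and informative.)

P[X ≥ 18] ≤ 1/12 ≈ 0.08333.


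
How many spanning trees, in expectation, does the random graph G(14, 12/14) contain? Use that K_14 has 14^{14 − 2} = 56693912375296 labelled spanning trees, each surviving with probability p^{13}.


K_14 has 14^{14 − 2} = 56693912375296 labelled spanning trees.
For each such spanning tree H, let X_H = 1 if all 13 edges of H are present in G. Then P[X_H = 1] = p^{13} = (6/7)^{13} = 13060694016/96889010407.
By linearity of expectation: E[X] = Σ_H E[X_H] = 56693912375296 · p^{13} = 56693912375296 · 13060694016/96889010407 = 53496602689536/7.
Numerically: E[X] ≈ 7.642e+12.

E[X] = 56693912375296 · (6/7)^{13} = 53496602689536/7 ≈ 7.642e+12.


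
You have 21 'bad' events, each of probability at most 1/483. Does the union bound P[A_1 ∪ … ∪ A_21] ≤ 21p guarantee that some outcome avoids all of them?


Union bound: P[∪_{i=1}^{21} A_i] ≤ Σ_i P[A_i] ≤ 21·p = 21·(1/483) = 1/23.
Numerically: 1/23 ≈ 0.043.
Is 1/23 < 1? YES.
Since P[∪ A_i] ≤ 1/23 < 1, the complement has P[∩ A_i^c] ≥ 1 − 1/23 = 22/23 > 0, so some outcome avoids every A_i.

21·p = 1/23 ≈ 0.043; existence CERTIFIED by the union bound.


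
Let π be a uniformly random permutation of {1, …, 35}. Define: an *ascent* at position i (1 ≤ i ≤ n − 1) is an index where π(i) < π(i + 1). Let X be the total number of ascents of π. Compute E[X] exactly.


Write X = Σ X_I over i = 1, …, 34, with X_I the indicator of one ascent.
There are 34 indicators.
For each fixed i, the pair (π(i), π(i+1)) is a uniformly random ordered pair of distinct values from {1, …, 35}; by symmetry P[π(i) < π(i+1)] = 1/2.
By linearity: E[X] = 34 · (1/2) = (35 − 1) · (1/2) = 17 ≈ 17.000.

E[X] = 17 = 17.000.


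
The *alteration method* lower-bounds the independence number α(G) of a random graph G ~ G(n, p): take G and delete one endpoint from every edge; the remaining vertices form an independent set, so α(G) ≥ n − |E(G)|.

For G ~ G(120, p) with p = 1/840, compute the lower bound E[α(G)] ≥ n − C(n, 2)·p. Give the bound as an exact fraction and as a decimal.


E[|E(G)|] = C(120, 2)·p = 7140 · (1/840) = 17/2.
E[α(G)] ≥ n − E[|E(G)|] = 120 − 17/2 = 223/2.
Numerically: ≈ 111.5000.
(This is only a lower bound; the true E[α(G)] may be larger.)

E[α(G)] ≥ 223/2 ≈ 111.5000.


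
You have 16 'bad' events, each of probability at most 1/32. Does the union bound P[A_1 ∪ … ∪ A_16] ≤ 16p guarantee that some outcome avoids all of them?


Union bound: P[∪_{i=1}^{16} A_i] ≤ Σ_i P[A_i] ≤ 16·p = 16·(1/32) = 1/2.
Numerically: 1/2 ≈ 0.5000.
Is 1/2 < 1? YES.
Since P[∪ A_i] ≤ 1/2 < 1, the complement has P[∩ A_i^c] ≥ 1 − 1/2 = 1/2 > 0, so some outcome avoids every A_i.

16·p = 1/2 ≈ 0.5000; existence CERTIFIED by the union bound.


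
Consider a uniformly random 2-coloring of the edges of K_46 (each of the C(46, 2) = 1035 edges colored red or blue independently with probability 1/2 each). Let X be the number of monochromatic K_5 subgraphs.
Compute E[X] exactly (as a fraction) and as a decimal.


Let X = Σ_S X_S over the C(46, 5) = 1370754 subsets S of size 5, where X_S = 1 if the K_5 on S is monochromatic.
For a fixed S, the K_5 on S has C(5, 2) = 10 edges. P[all 10 edges red] = (1/2)^10, and likewise for blue, so P[monochromatic] = 2·(1/2)^10 = 2^{1 − 10} = 1/512.
By linearity of expectation: E[X] = C(46, 5) · 2^{1 − 10} = 1370754 · 1/512 = 685377/256.
Numerically: E[X] ≈ 2677.2539.

E[X] = C(46,5)·2^(1−C(5,2)) = 685377/256 ≈ 2677.2539.


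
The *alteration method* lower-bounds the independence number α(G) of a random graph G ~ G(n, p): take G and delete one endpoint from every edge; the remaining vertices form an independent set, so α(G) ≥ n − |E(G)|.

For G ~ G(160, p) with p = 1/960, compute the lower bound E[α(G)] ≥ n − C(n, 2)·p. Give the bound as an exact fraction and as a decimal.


E[|E(G)|] = C(160, 2)·p = 12720 · (1/960) = 53/4.
E[α(G)] ≥ n − E[|E(G)|] = 160 − 53/4 = 587/4.
Numerically: ≈ 146.75000.
(This is only a lower bound; the true E[α(G)] may be larger.)

E[α(G)] ≥ 587/4 ≈ 146.75000.


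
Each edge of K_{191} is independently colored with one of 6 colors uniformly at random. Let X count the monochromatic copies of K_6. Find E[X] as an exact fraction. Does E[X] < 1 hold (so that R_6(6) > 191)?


E[X] = C(191, 6) · 6^{1 − 15} = 62291483793 · 6^{−14} = 62291483793/78364164096.
As a reduced fraction: E[X] = 6921275977/8707129344 ≈ 0.79490.
Is E[X] < 1? YES.
Since E[X] < 1, there exists a 6-coloring of K_{191} with no monochromatic K_6; hence R_6(6) > 191.

E[X] = 6921275977/8707129344 ≈ 0.79490; E[X] < 1, so R_6(6) > 191.


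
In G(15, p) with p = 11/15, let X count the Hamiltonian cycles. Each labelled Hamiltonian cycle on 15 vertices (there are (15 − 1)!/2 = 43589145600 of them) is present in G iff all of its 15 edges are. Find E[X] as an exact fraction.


K_15 has (15 − 1)!/2 = 43589145600 labelled Hamiltonian cycles.
For each such Hamiltonian cycle H, let X_H = 1 if all 15 edges of H are present in G. Then P[X_H = 1] = p^{15} = (11/15)^{15} = 4177248169415651/437893890380859375.
Summing the indicators: E[X] = Σ_H E[X_H] = 43589145600 · p^{15} = 43589145600 · 4177248169415651/437893890380859375 = 29972457393249757754368/72081298828125.
Numerically: E[X] ≈ 4.15815e+08.

E[X] = 43589145600 · (11/15)^{15} = 29972457393249757754368/72081298828125 ≈ 4.15815e+08.


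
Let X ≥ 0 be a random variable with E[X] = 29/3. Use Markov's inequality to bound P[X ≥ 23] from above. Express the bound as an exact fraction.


μ = E[X] = 29/3, a = 23.
Markov: P[X ≥ 23] ≤ μ/a = (29/3)/23 = 29/69.
Numerically: ≈ 0.42029.
(Since a = 23 > μ = 9.66667, the bound 29/69 is < 1 and informative.)

P[X ≥ 23] ≤ 29/69 ≈ 0.42029.


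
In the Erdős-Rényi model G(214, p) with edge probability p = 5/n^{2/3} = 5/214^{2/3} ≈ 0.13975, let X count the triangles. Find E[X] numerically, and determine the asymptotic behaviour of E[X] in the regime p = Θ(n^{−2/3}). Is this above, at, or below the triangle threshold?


Number of potential triangles: C(214, 3) = 1610564.
Each occurs with probability p³ ≈ (0.13975)³ ≈ 2.7294960e-03.
By linearity: E[X] = C(214, 3)·p³ ≈ 1610564 · 2.7294960e-03 ≈ 4396.02804.
Since α = 2/3 < 1, p = c/n^{2/3} ≫ 1/n is above the triangle threshold p ~ 1/n. Asymptotically E[X] ~ (c³/6)·n^{3(1−α)} = (5³/6)·n^{1} → ∞; triangles are abundant w.h.p.

E[X] ≈ 4396.02804; in regime p = Θ(1/n^{2/3}) E[X] diverges (above the triangle threshold p ~ 1/n).


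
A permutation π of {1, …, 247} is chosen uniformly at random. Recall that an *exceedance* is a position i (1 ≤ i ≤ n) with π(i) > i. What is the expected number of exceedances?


Write X = Σ_{i=1}^{247} X_i, where X_i = 1_{π(i) > i}.
For each fixed i, π(i) is uniform over {1, …, 247} (marginal of a uniform permutation), so P[π(i) > i] = (n − i)/n. Summing: Σ_{i=1}^{247} (n − i)/n = (0 + 1 + … + 246)/247 = 247(247 − 1)/(2·247) = (247 − 1)/2.
Hence E[X] = Σ_{i=1}^{247} (247 − i)/247 = 123 ≈ 123.000000.

E[X] = 123 = 123.000000.


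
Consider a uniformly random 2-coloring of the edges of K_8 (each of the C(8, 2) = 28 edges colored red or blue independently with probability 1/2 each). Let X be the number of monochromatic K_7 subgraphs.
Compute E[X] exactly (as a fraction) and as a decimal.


Let X = Σ_S X_S over the C(8, 7) = 8 subsets S of size 7, where X_S = 1 if the K_7 on S is monochromatic.
For a fixed S, the K_7 on S has C(7, 2) = 21 edges. P[all 21 edges red] = (1/2)^21, and likewise for blue, so P[monochromatic] = 2·(1/2)^21 = 2^{1 − 21} = 1/1048576.
By linearity of expectation: E[X] = C(8, 7) · 2^{1 − 21} = 8 · 1/1048576 = 1/131072.
Numerically: E[X] ≈ 0.0000.

E[X] = C(8,7)·2^(1−C(7,2)) = 1/131072 ≈ 0.0000.


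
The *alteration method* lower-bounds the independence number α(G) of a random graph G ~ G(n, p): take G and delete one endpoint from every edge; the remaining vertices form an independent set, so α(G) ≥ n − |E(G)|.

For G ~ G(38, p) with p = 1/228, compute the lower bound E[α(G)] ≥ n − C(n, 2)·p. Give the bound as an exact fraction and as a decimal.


E[|E(G)|] = C(38, 2)·p = 703 · (1/228) = 37/12.
E[α(G)] ≥ n − E[|E(G)|] = 38 − 37/12 = 419/12.
Numerically: ≈ 34.916667.
(This is only a lower bound; the true E[α(G)] may be larger.)

E[α(G)] ≥ 419/12 ≈ 34.916667.


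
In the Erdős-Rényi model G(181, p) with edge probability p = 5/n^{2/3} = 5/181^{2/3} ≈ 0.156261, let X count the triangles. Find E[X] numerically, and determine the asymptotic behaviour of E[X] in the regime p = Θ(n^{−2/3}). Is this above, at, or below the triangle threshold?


Number of potential triangles: C(181, 3) = 971970.
Each occurs with probability p³ ≈ (0.156261)³ ≈ 3.81551235e-03.
By linearity: E[X] = C(181, 3)·p³ ≈ 971970 · 3.81551235e-03 ≈ 3708.563536.
Since α = 2/3 < 1, p = c/n^{2/3} ≫ 1/n is above the triangle threshold p ~ 1/n. Asymptotically E[X] ~ (c³/6)·n^{3(1−α)} = (5³/6)·n^{1} → ∞; triangles are abundant w.h.p.

E[X] ≈ 3708.563536; in regime p = Θ(1/n^{2/3}) E[X] diverges (above the triangle threshold p ~ 1/n).


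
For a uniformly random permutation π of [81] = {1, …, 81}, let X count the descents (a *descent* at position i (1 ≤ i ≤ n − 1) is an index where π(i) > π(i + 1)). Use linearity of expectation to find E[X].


Write X = Σ X_I over i = 1, …, 80, with X_I the indicator of one descent.
There are 80 indicators.
For each fixed i, the pair (π(i), π(i+1)) is a uniformly random ordered pair of distinct values from {1, …, 81}; by symmetry P[π(i) > π(i+1)] = 1/2.
By linearity: E[X] = 80 · (1/2) = (81 − 1) · (1/2) = 40 ≈ 40.000.

E[X] = 40 = 40.000.


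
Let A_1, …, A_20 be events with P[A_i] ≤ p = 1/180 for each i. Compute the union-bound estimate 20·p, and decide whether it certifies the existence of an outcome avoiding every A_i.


Union bound: P[∪_{i=1}^{20} A_i] ≤ Σ_i P[A_i] ≤ 20·p = 20·(1/180) = 1/9.
Numerically: 1/9 ≈ 0.111111.
Is 1/9 < 1? YES.
Since P[∪ A_i] ≤ 1/9 < 1, the complement has P[∩ A_i^c] ≥ 1 − 1/9 = 8/9 > 0, so some outcome avoids every A_i.

20·p = 1/9 ≈ 0.111111; existence CERTIFIED by the union bound.


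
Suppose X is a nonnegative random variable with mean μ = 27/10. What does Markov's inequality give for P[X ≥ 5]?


μ = E[X] = 27/10, a = 5.
Markov: P[X ≥ 5] ≤ μ/a = (27/10)/5 = 27/50.
Numerically: ≈ 0.540000.
(Since a = 5 > μ = 2.700000, the bound 27/50 is < 1 and informative.)

P[X ≥ 5] ≤ 27/50 ≈ 0.540000.


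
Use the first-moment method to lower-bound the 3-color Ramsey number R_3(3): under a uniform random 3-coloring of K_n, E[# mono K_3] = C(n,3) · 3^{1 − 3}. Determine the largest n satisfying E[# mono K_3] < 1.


We need C(n, 3) · 3^{1 − 3} < 1, i.e. C(n, 3) < 3^{3 − 1} = 9.
Check values of n near the boundary:
  n = 3: C(3, 3) = 1; 1 < 9? YES
  n = 4: C(4, 3) = 4; 4 < 9? YES
  n = 5: C(5, 3) = 10; 10 < 9? NO
  n = 6: C(6, 3) = 20; 20 < 9? NO
The largest n with C(n, 3) < 9 is n = 4 (where E[X] = 4/9 ≈ 0.4444444). Hence R_3(3) > 4, i.e. R_3(3) ≥ 5.

Largest n = 4; hence R_3(3) > 4.


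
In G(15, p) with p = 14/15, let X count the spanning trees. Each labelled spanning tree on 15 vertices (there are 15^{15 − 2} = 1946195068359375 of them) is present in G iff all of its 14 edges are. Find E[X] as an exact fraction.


K_15 has 15^{15 − 2} = 1946195068359375 labelled spanning trees.
For each such spanning tree H, let X_H = 1 if all 14 edges of H are present in G. Then P[X_H = 1] = p^{14} = (14/15)^{14} = 11112006825558016/29192926025390625.
Summing the indicators: E[X] = Σ_H E[X_H] = 1946195068359375 · p^{14} = 1946195068359375 · 11112006825558016/29192926025390625 = 11112006825558016/15.
Numerically: E[X] ≈ 7.408e+14.

E[X] = 1946195068359375 · (14/15)^{14} = 11112006825558016/15 ≈ 7.408e+14.


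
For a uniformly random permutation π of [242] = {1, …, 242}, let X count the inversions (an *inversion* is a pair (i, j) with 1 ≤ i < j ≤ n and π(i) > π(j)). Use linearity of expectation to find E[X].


Write X = Σ X_I over the C(242, 2) = 29161 pairs i < j, with X_I the indicator of one inversion.
There are 29161 indicators.
For each fixed pair i < j, the values π(i) and π(j) are two distinct elements of {1, …, 242} in uniformly random order; by symmetry P[π(i) > π(j)] = 1/2.
By linearity: E[X] = 29161 · (1/2) = C(242, 2) · (1/2) = 29161/2 = 29161/2 ≈ 14580.500.

E[X] = 29161/2 = 14580.500.


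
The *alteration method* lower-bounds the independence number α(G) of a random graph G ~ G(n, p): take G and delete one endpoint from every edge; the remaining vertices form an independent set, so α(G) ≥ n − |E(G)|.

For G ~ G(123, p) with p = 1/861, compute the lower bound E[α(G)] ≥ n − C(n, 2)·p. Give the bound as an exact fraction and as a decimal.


E[|E(G)|] = C(123, 2)·p = 7503 · (1/861) = 61/7.
E[α(G)] ≥ n − E[|E(G)|] = 123 − 61/7 = 800/7.
Numerically: ≈ 114.28571.
(This is only a lower bound; the true E[α(G)] may be larger.)

E[α(G)] ≥ 800/7 ≈ 114.28571.


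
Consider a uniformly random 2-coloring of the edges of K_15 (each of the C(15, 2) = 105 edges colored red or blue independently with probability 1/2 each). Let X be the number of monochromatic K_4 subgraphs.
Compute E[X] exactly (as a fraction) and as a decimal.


Let X = Σ_S X_S over the C(15, 4) = 1365 subsets S of size 4, where X_S = 1 if the K_4 on S is monochromatic.
For a fixed S, the K_4 on S has C(4, 2) = 6 edges. P[all 6 edges red] = (1/2)^6, and likewise for blue, so P[monochromatic] = 2·(1/2)^6 = 2^{1 − 6} = 1/32.
By linearity of expectation: E[X] = C(15, 4) · 2^{1 − 6} = 1365 · 1/32 = 1365/32.
Numerically: E[X] ≈ 42.6562.

E[X] = C(15,4)·2^(1−C(4,2)) = 1365/32 ≈ 42.6562.


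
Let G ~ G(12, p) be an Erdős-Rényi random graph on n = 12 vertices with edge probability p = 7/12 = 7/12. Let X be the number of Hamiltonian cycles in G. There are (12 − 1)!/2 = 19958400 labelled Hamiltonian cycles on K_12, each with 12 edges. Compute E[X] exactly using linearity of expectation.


K_12 has (12 − 1)!/2 = 19958400 labelled Hamiltonian cycles.
For each such Hamiltonian cycle H, let X_H = 1 if all 12 edges of H are present in G. Then P[X_H = 1] = p^{12} = (7/12)^{12} = 13841287201/8916100448256.
By linearity of expectation: E[X] = Σ_H E[X_H] = 19958400 · p^{12} = 19958400 · 13841287201/8916100448256 = 26644477861925/859963392.
Numerically: E[X] ≈ 3.1e+04.

E[X] = 19958400 · (7/12)^{12} = 26644477861925/859963392 ≈ 3.1e+04.


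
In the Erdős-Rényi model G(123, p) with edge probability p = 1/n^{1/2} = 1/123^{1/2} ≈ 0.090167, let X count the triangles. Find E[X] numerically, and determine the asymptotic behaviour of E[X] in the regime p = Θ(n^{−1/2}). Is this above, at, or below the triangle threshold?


Number of potential triangles: C(123, 3) = 302621.
Each occurs with probability p³ ≈ (0.090167)³ ≈ 7.33064744e-04.
By linearity: E[X] = C(123, 3)·p³ ≈ 302621 · 7.33064744e-04 ≈ 221.840786.
Since α = 1/2 < 1, p = c/n^{1/2} ≫ 1/n is above the triangle threshold p ~ 1/n. Asymptotically E[X] ~ (c³/6)·n^{3(1−α)} = (1³/6)·n^{1.5} → ∞; triangles are abundant w.h.p.

E[X] ≈ 221.840786; in regime p = Θ(1/n^{1/2}) E[X] diverges (above the triangle threshold p ~ 1/n).


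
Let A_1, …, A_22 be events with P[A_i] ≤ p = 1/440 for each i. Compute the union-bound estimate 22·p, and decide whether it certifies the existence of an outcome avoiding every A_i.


Union bound: P[∪_{i=1}^{22} A_i] ≤ Σ_i P[A_i] ≤ 22·p = 22·(1/440) = 1/20.
Numerically: 1/20 ≈ 0.050.
Is 1/20 < 1? YES.
Since P[∪ A_i] ≤ 1/20 < 1, the complement has P[∩ A_i^c] ≥ 1 − 1/20 = 19/20 > 0, so some outcome avoids every A_i.

22·p = 1/20 ≈ 0.050; existence CERTIFIED by the union bound.


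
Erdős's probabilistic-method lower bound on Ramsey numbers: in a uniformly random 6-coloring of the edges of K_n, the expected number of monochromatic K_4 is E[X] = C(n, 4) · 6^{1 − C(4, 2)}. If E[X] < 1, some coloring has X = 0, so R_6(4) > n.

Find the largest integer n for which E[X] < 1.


We need C(n, 4) · 6^{1 − 6} < 1, i.e. C(n, 4) < 6^{6 − 1} = 7776.
Check values of n near the boundary:
  n = 20: C(20, 4) = 4845; 4845 < 7776? YES
  n = 21: C(21, 4) = 5985; 5985 < 7776? YES
  n = 22: C(22, 4) = 7315; 7315 < 7776? YES
  n = 23: C(23, 4) = 8855; 8855 < 7776? NO
  n = 24: C(24, 4) = 10626; 10626 < 7776? NO
The largest n with C(n, 4) < 7776 is n = 22 (where E[X] = 7315/7776 ≈ 0.9407150). Hence R_6(4) > 22, i.e. R_6(4) ≥ 23.

Largest n = 22; hence R_6(4) > 22.


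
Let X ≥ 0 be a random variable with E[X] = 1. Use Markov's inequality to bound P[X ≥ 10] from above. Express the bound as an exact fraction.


μ = E[X] = 1, a = 10.
Markov: P[X ≥ 10] ≤ μ/a = (1)/10 = 1/10.
Numerically: ≈ 0.100000.
(Since a = 10 > μ = 1.000000, the bound 1/10 is < 1 and informative.)

P[X ≥ 10] ≤ 1/10 ≈ 0.100000.


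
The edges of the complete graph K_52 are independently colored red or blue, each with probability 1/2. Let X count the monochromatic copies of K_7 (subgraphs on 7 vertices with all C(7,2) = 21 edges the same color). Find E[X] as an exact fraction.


Let X = Σ_S X_S over the C(52, 7) = 133784560 subsets S of size 7, where X_S = 1 if the K_7 on S is monochromatic.
For a fixed S, the K_7 on S has C(7, 2) = 21 edges. P[all 21 edges red] = (1/2)^21, and likewise for blue, so P[monochromatic] = 2·(1/2)^21 = 2^{1 − 21} = 1/1048576.
By linearity of expectation: E[X] = C(52, 7) · 2^{1 − 21} = 133784560 · 1/1048576 = 8361535/65536.
Numerically: E[X] ≈ 127.5869.

E[X] = C(52,7)·2^(1−C(7,2)) = 8361535/65536 ≈ 127.5869.


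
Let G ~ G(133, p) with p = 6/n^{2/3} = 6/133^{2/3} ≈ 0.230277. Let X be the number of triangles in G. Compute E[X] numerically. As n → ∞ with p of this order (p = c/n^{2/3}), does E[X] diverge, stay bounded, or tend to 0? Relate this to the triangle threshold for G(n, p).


Number of potential triangles: C(133, 3) = 383306.
Each occurs with probability p³ ≈ (0.230277)³ ≈ 1.22109786e-02.
By linearity: E[X] = C(133, 3)·p³ ≈ 383306 · 1.22109786e-02 ≈ 4680.541353.
Since α = 2/3 < 1, p = c/n^{2/3} ≫ 1/n is above the triangle threshold p ~ 1/n. Asymptotically E[X] ~ (c³/6)·n^{3(1−α)} = (6³/6)·n^{1} → ∞; triangles are abundant w.h.p.

E[X] ≈ 4680.541353; in regime p = Θ(1/n^{2/3}) E[X] diverges (above the triangle threshold p ~ 1/n).


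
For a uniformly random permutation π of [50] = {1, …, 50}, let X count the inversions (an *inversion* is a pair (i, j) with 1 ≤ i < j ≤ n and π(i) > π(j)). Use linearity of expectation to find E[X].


Write X = Σ X_I over the C(50, 2) = 1225 pairs i < j, with X_I the indicator of one inversion.
There are 1225 indicators.
For each fixed pair i < j, the values π(i) and π(j) are two distinct elements of {1, …, 50} in uniformly random order; by symmetry P[π(i) > π(j)] = 1/2.
By linearity: E[X] = 1225 · (1/2) = C(50, 2) · (1/2) = 1225/2 = 1225/2 ≈ 612.500.

E[X] = 1225/2 = 612.500.


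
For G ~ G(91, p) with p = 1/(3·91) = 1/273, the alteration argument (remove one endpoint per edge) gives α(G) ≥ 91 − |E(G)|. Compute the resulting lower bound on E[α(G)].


E[|E(G)|] = C(91, 2)·p = 4095 · (1/273) = 15.
E[α(G)] ≥ n − E[|E(G)|] = 91 − 15 = 76.
Numerically: ≈ 76.000000.
(This is only a lower bound; the true E[α(G)] may be larger.)

E[α(G)] ≥ 76 ≈ 76.000000.


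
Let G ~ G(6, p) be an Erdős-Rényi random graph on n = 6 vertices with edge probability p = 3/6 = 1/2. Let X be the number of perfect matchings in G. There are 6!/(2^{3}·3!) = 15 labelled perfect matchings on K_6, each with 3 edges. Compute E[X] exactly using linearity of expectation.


K_6 has 6!/(2^{3}·3!) = 15 labelled perfect matchings.
For each such perfect matching H, let X_H = 1 if all 3 edges of H are present in G. Then P[X_H = 1] = p^{3} = (1/2)^{3} = 1/8.
By linearity: E[X] = Σ_H E[X_H] = 15 · p^{3} = 15 · 1/8 = 15/8.
Numerically: E[X] ≈ 1.875.

E[X] = 15 · (1/2)^{3} = 15/8 ≈ 1.875.


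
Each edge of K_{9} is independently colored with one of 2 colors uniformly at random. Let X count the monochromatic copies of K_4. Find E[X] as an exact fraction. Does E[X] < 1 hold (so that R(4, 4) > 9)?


E[X] = C(9, 4) · 2^{1 − 6} = 126 · 2^{−5} = 126/32.
As a reduced fraction: E[X] = 63/16 ≈ 3.9375000.
Is E[X] < 1? NO.
Since E[X] ≥ 1, the first-moment bound is inconclusive at n = 9; it does NOT by itself certify R(4, 4) > 9.

E[X] = 63/16 ≈ 3.9375000; E[X] ≥ 1; first-moment method inconclusive here.


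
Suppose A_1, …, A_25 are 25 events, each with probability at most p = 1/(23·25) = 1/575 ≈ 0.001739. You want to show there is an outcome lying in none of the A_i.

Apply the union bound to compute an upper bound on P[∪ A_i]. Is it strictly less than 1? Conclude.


Union bound: P[∪_{i=1}^{25} A_i] ≤ Σ_i P[A_i] ≤ 25·p = 25·(1/575) = 1/23.
Numerically: 1/23 ≈ 0.043478.
Is 1/23 < 1? YES.
Since P[∪ A_i] ≤ 1/23 < 1, the complement has P[∩ A_i^c] ≥ 1 − 1/23 = 22/23 > 0, so some outcome avoids every A_i.

25·p = 1/23 ≈ 0.043478; existence CERTIFIED by the union bound.


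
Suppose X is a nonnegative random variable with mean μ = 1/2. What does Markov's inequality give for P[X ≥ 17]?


μ = E[X] = 1/2, a = 17.
Markov: P[X ≥ 17] ≤ μ/a = (1/2)/17 = 1/34.
Numerically: ≈ 0.029412.
(Since a = 17 > μ = 0.500000, the bound 1/34 is < 1 and informative.)

P[X ≥ 17] ≤ 1/34 ≈ 0.029412.


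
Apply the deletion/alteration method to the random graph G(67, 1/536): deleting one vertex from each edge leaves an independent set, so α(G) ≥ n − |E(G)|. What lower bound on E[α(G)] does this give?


E[|E(G)|] = C(67, 2)·p = 2211 · (1/536) = 33/8.
E[α(G)] ≥ n − E[|E(G)|] = 67 − 33/8 = 503/8.
Numerically: ≈ 62.875.
(This is only a lower bound; the true E[α(G)] may be larger.)

E[α(G)] ≥ 503/8 ≈ 62.875.


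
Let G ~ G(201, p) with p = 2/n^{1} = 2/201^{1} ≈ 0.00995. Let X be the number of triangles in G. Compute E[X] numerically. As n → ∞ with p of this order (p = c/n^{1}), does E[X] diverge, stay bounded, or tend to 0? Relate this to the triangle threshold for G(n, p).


Number of potential triangles: C(201, 3) = 1333300.
Each occurs with probability p³ ≈ (0.00995)³ ≈ 9.85149e-07.
By linearity: E[X] = C(201, 3)·p³ ≈ 1333300 · 9.85149e-07 ≈ 1.313.
Here α = 1, so p = 2/n is exactly at the triangle threshold p ~ 1/n. Asymptotically E[X] → c³/6 = 2³/6 = 4/3 ≈ 1.333, a bounded constant. In this regime the triangle count is asymptotically Poisson(c³/6).

E[X] ≈ 1.313; in regime p = Θ(1/n^{1}) E[X] stays bounded (at the triangle threshold p ~ 1/n).


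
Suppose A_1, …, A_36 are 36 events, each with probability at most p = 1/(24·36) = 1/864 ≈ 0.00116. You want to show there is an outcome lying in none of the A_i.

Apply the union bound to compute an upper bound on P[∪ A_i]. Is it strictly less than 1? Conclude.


Union bound: P[∪_{i=1}^{36} A_i] ≤ Σ_i P[A_i] ≤ 36·p = 36·(1/864) = 1/24.
Numerically: 1/24 ≈ 0.04167.
Is 1/24 < 1? YES.
Since P[∪ A_i] ≤ 1/24 < 1, the complement has P[∩ A_i^c] ≥ 1 − 1/24 = 23/24 > 0, so some outcome avoids every A_i.

36·p = 1/24 ≈ 0.04167; existence CERTIFIED by the union bound.


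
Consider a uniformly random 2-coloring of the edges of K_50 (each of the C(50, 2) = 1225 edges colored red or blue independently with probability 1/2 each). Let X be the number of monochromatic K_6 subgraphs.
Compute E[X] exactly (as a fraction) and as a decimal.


Let X = Σ_S X_S over the C(50, 6) = 15890700 subsets S of size 6, where X_S = 1 if the K_6 on S is monochromatic.
For a fixed S, the K_6 on S has C(6, 2) = 15 edges. P[all 15 edges red] = (1/2)^15, and likewise for blue, so P[monochromatic] = 2·(1/2)^15 = 2^{1 − 15} = 1/16384.
By linearity of expectation: E[X] = C(50, 6) · 2^{1 − 15} = 15890700 · 1/16384 = 3972675/4096.
Numerically: E[X] ≈ 969.891357.

E[X] = C(50,6)·2^(1−C(6,2)) = 3972675/4096 ≈ 969.891357.


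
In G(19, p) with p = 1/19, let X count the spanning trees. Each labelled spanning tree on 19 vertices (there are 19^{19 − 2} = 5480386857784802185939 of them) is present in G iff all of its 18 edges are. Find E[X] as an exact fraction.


K_19 has 19^{19 − 2} = 5480386857784802185939 labelled spanning trees.
For each such spanning tree H, let X_H = 1 if all 18 edges of H are present in G. Then P[X_H = 1] = p^{18} = (1/19)^{18} = 1/104127350297911241532841.
By linearity of expectation: E[X] = Σ_H E[X_H] = 5480386857784802185939 · p^{18} = 5480386857784802185939 · 1/104127350297911241532841 = 1/19.
Numerically: E[X] ≈ 0.0526.

E[X] = 5480386857784802185939 · (1/19)^{18} = 1/19 ≈ 0.0526.


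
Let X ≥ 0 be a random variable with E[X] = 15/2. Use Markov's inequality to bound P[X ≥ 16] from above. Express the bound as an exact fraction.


μ = E[X] = 15/2, a = 16.
Markov: P[X ≥ 16] ≤ μ/a = (15/2)/16 = 15/32.
Numerically: ≈ 0.468750.
(Since a = 16 > μ = 7.500000, the bound 15/32 is < 1 and informative.)

P[X ≥ 16] ≤ 15/32 ≈ 0.468750.


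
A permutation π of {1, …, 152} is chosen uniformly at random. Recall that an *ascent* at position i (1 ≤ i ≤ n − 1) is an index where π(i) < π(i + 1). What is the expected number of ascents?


Write X = Σ X_I over i = 1, …, 151, with X_I the indicator of one ascent.
There are 151 indicators.
For each fixed i, the pair (π(i), π(i+1)) is a uniformly random ordered pair of distinct values from {1, …, 152}; by symmetry P[π(i) < π(i+1)] = 1/2.
By linearity: E[X] = 151 · (1/2) = (152 − 1) · (1/2) = 151/2 ≈ 75.500.

E[X] = 151/2 = 75.500.


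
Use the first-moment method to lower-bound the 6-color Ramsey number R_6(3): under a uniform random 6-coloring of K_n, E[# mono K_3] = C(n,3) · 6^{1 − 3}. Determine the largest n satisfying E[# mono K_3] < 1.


We need C(n, 3) · 6^{1 − 3} < 1, i.e. C(n, 3) < 6^{3 − 1} = 36.
Check values of n near the boundary:
  n = 5: C(5, 3) = 10; 10 < 36? YES
  n = 6: C(6, 3) = 20; 20 < 36? YES
  n = 7: C(7, 3) = 35; 35 < 36? YES
  n = 8: C(8, 3) = 56; 56 < 36? NO
  n = 9: C(9, 3) = 84; 84 < 36? NO
  n = 10: C(10, 3) = 120; 120 < 36? NO
The largest n with C(n, 3) < 36 is n = 7 (where E[X] = 35/36 ≈ 0.9722). Hence R_6(3) > 7, i.e. R_6(3) ≥ 8.

Largest n = 7; hence R_6(3) > 7.


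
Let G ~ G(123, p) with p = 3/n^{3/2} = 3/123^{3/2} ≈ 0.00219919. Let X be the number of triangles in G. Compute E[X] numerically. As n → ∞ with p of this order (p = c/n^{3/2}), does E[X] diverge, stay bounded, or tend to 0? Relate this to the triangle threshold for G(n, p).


Number of potential triangles: C(123, 3) = 302621.
Each occurs with probability p³ ≈ (0.00219919)³ ≈ 1.06363045e-08.
By linearity: E[X] = C(123, 3)·p³ ≈ 302621 · 1.06363045e-08 ≈ 0.003219.
Since α = 3/2 > 1, p = c/n^{3/2} = o(1/n) is below the triangle threshold p ~ 1/n. Asymptotically E[X] ~ (c³/6)·n^{3(1−α)} = (3³/6)·n^{-1.5} → 0, so by Markov's inequality G has no triangles w.h.p.

E[X] ≈ 0.003219; in regime p = Θ(1/n^{3/2}) E[X] tends to 0 (below the triangle threshold p ~ 1/n).


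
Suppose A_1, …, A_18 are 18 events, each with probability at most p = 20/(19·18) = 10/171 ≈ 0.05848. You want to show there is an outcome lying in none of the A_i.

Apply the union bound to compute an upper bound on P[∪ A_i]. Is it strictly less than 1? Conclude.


Union bound: P[∪_{i=1}^{18} A_i] ≤ Σ_i P[A_i] ≤ 18·p = 18·(10/171) = 20/19.
Numerically: 20/19 ≈ 1.05263.
Is 20/19 < 1? NO.
Since the bound 20/19 is ≥ 1, the union bound is uninformative here; it does NOT by itself certify existence.

18·p = 20/19 ≈ 1.05263; existence NOT certified by the union bound.


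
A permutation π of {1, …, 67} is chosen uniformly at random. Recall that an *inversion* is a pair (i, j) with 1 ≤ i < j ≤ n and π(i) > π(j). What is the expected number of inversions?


Write X = Σ X_I over the C(67, 2) = 2211 pairs i < j, with X_I the indicator of one inversion.
There are 2211 indicators.
For each fixed pair i < j, the values π(i) and π(j) are two distinct elements of {1, …, 67} in uniformly random order; by symmetry P[π(i) > π(j)] = 1/2.
By linearity: E[X] = 2211 · (1/2) = C(67, 2) · (1/2) = 2211/2 = 2211/2 ≈ 1105.5000.

E[X] = 2211/2 = 1105.5000.


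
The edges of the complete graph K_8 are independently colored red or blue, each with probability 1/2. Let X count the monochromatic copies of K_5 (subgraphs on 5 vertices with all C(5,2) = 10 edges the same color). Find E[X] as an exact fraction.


Let X = Σ_S X_S over the C(8, 5) = 56 subsets S of size 5, where X_S = 1 if the K_5 on S is monochromatic.
For a fixed S, the K_5 on S has C(5, 2) = 10 edges. P[all 10 edges red] = (1/2)^10, and likewise for blue, so P[monochromatic] = 2·(1/2)^10 = 2^{1 − 10} = 1/512.
By linearity: E[X] = C(8, 5) · 2^{1 − 10} = 56 · 1/512 = 7/64.
Numerically: E[X] ≈ 0.1094.

E[X] = C(8,5)·2^(1−C(5,2)) = 7/64 ≈ 0.1094.


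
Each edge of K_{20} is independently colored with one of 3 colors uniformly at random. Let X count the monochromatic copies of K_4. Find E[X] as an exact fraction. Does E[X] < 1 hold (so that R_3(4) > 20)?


E[X] = C(20, 4) · 3^{1 − 6} = 4845 · 3^{−5} = 4845/243.
As a reduced fraction: E[X] = 1615/81 ≈ 19.93827.
Is E[X] < 1? NO.
Since E[X] ≥ 1, the first-moment bound is inconclusive at n = 20; it does NOT by itself certify R_3(4) > 20.

E[X] = 1615/81 ≈ 19.93827; E[X] ≥ 1; first-moment method inconclusive here.


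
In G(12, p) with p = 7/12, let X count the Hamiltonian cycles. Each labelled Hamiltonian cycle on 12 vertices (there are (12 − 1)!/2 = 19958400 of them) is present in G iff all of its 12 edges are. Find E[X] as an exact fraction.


K_12 has (12 − 1)!/2 = 19958400 labelled Hamiltonian cycles.
For each such Hamiltonian cycle H, let X_H = 1 if all 12 edges of H are present in G. Then P[X_H = 1] = p^{12} = (7/12)^{12} = 13841287201/8916100448256.
By linearity of expectation: E[X] = Σ_H E[X_H] = 19958400 · p^{12} = 19958400 · 13841287201/8916100448256 = 26644477861925/859963392.
Numerically: E[X] ≈ 30983.

E[X] = 19958400 · (7/12)^{12} = 26644477861925/859963392 ≈ 30983.


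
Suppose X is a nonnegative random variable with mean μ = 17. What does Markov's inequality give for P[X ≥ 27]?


μ = E[X] = 17, a = 27.
Markov: P[X ≥ 27] ≤ μ/a = (17)/27 = 17/27.
Numerically: ≈ 0.630.
(Since a = 27 > μ = 17.000, the bound 17/27 is < 1 and informative.)

P[X ≥ 27] ≤ 17/27 ≈ 0.630.


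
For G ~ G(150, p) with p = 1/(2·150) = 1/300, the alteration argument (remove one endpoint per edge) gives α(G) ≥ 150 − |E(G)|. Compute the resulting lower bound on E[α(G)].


E[|E(G)|] = C(150, 2)·p = 11175 · (1/300) = 149/4.
E[α(G)] ≥ n − E[|E(G)|] = 150 − 149/4 = 451/4.
Numerically: ≈ 112.750000.
(This is only a lower bound; the true E[α(G)] may be larger.)

E[α(G)] ≥ 451/4 ≈ 112.750000.


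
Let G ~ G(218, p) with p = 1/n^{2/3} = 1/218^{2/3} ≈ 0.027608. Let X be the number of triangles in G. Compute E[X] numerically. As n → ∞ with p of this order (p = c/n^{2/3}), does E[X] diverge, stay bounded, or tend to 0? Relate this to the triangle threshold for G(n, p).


Number of potential triangles: C(218, 3) = 1703016.
Each occurs with probability p³ ≈ (0.027608)³ ≈ 2.1042000e-05.
By linearity: E[X] = C(218, 3)·p³ ≈ 1703016 · 2.1042000e-05 ≈ 35.83486.
Since α = 2/3 < 1, p = c/n^{2/3} ≫ 1/n is above the triangle threshold p ~ 1/n. Asymptotically E[X] ~ (c³/6)·n^{3(1−α)} = (1³/6)·n^{1} → ∞; triangles are abundant w.h.p.

E[X] ≈ 35.83486; in regime p = Θ(1/n^{2/3}) E[X] diverges (above the triangle threshold p ~ 1/n).


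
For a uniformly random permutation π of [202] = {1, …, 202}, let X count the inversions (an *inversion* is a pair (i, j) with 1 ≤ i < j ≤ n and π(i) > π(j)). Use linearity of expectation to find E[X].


Write X = Σ X_I over the C(202, 2) = 20301 pairs i < j, with X_I the indicator of one inversion.
There are 20301 indicators.
For each fixed pair i < j, the values π(i) and π(j) are two distinct elements of {1, …, 202} in uniformly random order; by symmetry P[π(i) > π(j)] = 1/2.
By linearity: E[X] = 20301 · (1/2) = C(202, 2) · (1/2) = 20301/2 = 20301/2 ≈ 10150.500000.

E[X] = 20301/2 = 10150.500000.


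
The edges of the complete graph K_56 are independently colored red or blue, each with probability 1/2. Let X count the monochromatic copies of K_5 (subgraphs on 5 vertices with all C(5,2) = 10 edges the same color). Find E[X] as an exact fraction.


Let X = Σ_S X_S over the C(56, 5) = 3819816 subsets S of size 5, where X_S = 1 if the K_5 on S is monochromatic.
For a fixed S, the K_5 on S has C(5, 2) = 10 edges. P[all 10 edges red] = (1/2)^10, and likewise for blue, so P[monochromatic] = 2·(1/2)^10 = 2^{1 − 10} = 1/512.
By linearity of expectation: E[X] = C(56, 5) · 2^{1 − 10} = 3819816 · 1/512 = 477477/64.
Numerically: E[X] ≈ 7460.5781.

E[X] = C(56,5)·2^(1−C(5,2)) = 477477/64 ≈ 7460.5781.


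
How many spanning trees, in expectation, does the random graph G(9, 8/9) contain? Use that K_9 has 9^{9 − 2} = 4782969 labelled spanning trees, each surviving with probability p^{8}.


K_9 has 9^{9 − 2} = 4782969 labelled spanning trees.
For each such spanning tree H, let X_H = 1 if all 8 edges of H are present in G. Then P[X_H = 1] = p^{8} = (8/9)^{8} = 16777216/43046721.
Summing the indicators: E[X] = Σ_H E[X_H] = 4782969 · p^{8} = 4782969 · 16777216/43046721 = 16777216/9.
Numerically: E[X] ≈ 1.86414e+06.

E[X] = 4782969 · (8/9)^{8} = 16777216/9 ≈ 1.86414e+06.


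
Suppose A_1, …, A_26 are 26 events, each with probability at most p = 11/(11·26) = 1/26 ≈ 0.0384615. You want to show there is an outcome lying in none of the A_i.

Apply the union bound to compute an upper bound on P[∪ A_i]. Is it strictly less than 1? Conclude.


Union bound: P[∪_{i=1}^{26} A_i] ≤ Σ_i P[A_i] ≤ 26·p = 26·(1/26) = 1.
Numerically: 1 ≈ 1.0000000.
Is 1 < 1? NO.
Since the bound 1 is ≥ 1, the union bound is uninformative here; it does NOT by itself certify existence.

26·p = 1 ≈ 1.0000000; existence NOT certified by the union bound.
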